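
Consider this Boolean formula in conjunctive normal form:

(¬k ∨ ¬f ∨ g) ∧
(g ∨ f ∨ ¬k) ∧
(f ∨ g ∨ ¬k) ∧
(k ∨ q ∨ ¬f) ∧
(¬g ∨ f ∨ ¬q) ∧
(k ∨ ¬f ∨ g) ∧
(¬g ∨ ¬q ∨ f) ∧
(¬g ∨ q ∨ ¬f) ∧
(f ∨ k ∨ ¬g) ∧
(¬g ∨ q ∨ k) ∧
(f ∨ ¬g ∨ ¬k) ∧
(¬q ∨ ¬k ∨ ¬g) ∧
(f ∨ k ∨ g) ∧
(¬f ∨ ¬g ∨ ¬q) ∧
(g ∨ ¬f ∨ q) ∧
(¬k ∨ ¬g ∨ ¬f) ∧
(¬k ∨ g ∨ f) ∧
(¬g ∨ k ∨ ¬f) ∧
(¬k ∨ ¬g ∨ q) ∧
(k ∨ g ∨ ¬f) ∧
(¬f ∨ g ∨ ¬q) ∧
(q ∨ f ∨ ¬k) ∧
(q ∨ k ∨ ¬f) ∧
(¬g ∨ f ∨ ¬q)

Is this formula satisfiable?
No

No, the formula is not satisfiable.

No assignment of truth values to the variables can make all 24 clauses true simultaneously.

The formula is UNSAT (unsatisfiable).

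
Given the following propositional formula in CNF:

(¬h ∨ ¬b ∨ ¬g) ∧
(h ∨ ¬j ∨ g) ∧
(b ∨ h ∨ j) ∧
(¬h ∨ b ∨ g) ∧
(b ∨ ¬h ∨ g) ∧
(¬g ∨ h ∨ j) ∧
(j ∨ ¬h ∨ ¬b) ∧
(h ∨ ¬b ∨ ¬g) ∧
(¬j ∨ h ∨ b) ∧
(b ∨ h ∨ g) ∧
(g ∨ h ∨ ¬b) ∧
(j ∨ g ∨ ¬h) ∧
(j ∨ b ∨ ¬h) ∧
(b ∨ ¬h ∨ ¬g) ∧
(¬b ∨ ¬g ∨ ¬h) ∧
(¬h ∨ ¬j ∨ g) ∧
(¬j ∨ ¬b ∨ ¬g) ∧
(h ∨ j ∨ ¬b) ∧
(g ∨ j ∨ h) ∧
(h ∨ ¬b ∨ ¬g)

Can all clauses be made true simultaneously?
No

No, the formula is not satisfiable.

No assignment of truth values to the variables can make all 20 clauses true simultaneously.

The formula is UNSAT (unsatisfiable).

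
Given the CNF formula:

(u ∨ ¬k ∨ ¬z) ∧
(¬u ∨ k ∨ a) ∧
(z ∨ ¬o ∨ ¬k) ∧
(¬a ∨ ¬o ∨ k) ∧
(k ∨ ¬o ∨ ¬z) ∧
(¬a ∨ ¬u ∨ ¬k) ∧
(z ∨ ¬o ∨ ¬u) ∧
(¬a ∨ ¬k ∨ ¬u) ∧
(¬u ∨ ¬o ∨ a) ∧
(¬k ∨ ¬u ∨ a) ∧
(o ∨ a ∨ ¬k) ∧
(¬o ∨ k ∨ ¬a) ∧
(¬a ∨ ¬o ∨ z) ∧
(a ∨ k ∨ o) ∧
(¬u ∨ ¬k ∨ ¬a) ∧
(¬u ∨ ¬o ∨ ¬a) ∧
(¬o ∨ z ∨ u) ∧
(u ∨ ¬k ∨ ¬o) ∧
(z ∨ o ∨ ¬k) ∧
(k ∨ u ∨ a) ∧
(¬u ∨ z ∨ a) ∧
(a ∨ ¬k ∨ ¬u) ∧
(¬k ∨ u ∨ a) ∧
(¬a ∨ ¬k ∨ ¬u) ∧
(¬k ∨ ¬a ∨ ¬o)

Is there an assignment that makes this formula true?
Yes

Yes, the formula is satisfiable.

One satisfying assignment is: u=False, k=False, o=False, a=True, z=False

Verification: With this assignment, all 25 clauses evaluate to true.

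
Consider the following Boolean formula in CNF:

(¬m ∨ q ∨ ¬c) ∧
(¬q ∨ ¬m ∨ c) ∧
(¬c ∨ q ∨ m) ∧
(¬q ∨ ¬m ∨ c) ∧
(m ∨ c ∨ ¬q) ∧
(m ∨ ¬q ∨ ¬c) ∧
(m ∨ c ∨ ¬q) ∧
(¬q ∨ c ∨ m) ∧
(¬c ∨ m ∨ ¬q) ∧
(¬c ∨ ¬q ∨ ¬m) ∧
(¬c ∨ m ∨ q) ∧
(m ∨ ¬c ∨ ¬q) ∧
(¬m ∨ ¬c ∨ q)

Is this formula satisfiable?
Yes

Yes, the formula is satisfiable.

One satisfying assignment is: q=False, m=False, c=False

Verification: With this assignment, all 13 clauses evaluate to true.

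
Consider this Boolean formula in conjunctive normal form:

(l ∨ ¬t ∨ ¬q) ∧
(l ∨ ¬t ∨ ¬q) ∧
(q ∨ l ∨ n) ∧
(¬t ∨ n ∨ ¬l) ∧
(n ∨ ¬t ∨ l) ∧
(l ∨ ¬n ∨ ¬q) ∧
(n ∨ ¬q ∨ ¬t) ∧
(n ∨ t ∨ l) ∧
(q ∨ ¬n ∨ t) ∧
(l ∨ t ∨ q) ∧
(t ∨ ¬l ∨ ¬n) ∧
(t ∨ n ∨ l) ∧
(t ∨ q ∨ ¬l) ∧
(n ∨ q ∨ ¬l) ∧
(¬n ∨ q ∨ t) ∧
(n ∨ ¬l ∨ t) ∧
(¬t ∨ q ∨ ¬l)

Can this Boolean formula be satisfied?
Yes

Yes, the formula is satisfiable.

One satisfying assignment is: n=True, t=True, q=True, l=True

Verification: With this assignment, all 17 clauses evaluate to true.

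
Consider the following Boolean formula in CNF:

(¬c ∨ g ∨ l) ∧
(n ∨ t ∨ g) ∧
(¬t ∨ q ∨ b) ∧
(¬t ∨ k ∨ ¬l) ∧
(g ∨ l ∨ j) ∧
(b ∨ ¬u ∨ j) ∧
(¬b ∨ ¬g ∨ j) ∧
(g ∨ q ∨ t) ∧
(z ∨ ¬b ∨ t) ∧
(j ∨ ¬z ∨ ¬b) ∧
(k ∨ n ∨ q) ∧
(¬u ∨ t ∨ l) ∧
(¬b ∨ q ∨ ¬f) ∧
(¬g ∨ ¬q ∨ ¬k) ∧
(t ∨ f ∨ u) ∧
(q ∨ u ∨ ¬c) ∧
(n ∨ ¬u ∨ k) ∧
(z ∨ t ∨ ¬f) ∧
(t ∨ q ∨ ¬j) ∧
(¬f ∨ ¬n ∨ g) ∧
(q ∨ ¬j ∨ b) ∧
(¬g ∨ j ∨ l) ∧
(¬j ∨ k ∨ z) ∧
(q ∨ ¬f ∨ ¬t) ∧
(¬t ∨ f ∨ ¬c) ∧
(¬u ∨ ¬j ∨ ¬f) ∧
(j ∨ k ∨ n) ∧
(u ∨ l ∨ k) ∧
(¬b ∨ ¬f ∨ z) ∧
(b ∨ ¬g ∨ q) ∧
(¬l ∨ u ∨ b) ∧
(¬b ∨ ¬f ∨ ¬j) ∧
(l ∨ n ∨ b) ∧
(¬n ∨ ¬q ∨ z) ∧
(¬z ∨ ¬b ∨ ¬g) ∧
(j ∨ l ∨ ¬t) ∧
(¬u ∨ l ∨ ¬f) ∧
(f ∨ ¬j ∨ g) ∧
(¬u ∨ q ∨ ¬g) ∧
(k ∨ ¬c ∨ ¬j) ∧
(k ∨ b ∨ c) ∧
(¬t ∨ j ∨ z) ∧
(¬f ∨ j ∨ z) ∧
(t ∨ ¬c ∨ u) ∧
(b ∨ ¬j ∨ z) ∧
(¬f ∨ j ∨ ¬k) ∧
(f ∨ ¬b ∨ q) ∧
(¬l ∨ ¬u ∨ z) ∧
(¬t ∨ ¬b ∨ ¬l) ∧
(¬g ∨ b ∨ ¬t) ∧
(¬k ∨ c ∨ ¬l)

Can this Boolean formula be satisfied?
No

No, the formula is not satisfiable.

No assignment of truth values to the variables can make all 51 clauses true simultaneously.

The formula is UNSAT (unsatisfiable).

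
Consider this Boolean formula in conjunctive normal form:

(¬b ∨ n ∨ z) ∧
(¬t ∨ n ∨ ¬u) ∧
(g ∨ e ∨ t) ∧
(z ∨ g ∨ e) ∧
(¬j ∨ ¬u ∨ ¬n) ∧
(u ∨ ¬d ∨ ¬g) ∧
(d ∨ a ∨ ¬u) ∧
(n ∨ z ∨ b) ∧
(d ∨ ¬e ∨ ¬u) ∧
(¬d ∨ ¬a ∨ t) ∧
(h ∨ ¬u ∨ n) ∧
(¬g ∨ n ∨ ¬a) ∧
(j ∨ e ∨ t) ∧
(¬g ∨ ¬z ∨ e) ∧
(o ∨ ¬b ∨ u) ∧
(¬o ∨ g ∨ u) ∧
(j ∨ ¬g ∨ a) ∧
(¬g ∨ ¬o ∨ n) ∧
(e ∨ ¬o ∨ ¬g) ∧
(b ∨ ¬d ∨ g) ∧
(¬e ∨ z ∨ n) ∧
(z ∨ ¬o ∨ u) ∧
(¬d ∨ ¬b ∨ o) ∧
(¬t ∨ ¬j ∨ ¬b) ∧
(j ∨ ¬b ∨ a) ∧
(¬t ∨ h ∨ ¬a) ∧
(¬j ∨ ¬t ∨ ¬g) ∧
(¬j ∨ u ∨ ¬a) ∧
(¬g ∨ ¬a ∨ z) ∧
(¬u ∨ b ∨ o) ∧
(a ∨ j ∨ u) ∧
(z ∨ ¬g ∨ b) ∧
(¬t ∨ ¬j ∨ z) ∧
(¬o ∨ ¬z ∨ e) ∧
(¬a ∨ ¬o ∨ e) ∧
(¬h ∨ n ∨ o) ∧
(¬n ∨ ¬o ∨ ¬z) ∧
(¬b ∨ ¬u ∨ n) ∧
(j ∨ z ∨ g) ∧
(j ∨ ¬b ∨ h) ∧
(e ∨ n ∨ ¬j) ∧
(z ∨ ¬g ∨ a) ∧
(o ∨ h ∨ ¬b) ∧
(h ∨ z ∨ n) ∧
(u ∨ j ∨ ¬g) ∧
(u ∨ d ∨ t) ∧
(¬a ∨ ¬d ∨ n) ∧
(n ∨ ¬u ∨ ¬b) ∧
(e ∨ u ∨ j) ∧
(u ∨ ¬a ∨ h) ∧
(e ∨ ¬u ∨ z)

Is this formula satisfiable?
Yes

Yes, the formula is satisfiable.

One satisfying assignment is: o=False, n=True, b=False, z=True, d=False, j=True, u=False, t=True, h=False, g=False, e=False, a=False

Verification: With this assignment, all 51 clauses evaluate to true.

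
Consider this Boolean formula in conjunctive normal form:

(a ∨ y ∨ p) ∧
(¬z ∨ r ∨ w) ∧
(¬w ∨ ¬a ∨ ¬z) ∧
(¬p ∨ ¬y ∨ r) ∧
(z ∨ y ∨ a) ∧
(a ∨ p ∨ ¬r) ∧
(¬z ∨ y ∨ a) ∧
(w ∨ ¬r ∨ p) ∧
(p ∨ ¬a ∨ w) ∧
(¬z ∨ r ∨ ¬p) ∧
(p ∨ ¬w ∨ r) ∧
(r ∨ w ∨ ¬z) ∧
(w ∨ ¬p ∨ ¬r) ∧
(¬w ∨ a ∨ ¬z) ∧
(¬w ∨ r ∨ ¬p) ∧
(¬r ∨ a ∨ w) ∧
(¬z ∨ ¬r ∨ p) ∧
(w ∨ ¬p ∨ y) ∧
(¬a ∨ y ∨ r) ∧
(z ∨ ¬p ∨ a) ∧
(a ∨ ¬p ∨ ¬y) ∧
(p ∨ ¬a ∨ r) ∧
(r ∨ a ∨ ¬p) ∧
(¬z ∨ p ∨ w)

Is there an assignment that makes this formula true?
Yes

Yes, the formula is satisfiable.

One satisfying assignment is: w=False, r=False, y=True, z=False, a=False, p=False

Verification: With this assignment, all 24 clauses evaluate to true.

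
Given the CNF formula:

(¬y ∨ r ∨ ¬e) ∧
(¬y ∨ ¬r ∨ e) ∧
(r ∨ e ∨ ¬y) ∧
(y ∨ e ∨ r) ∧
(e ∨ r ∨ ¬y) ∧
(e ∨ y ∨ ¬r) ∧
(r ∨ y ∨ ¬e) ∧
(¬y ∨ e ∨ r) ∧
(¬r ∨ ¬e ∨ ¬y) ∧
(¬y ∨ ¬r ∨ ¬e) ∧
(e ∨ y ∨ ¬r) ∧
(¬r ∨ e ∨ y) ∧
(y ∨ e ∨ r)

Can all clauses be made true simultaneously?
Yes

Yes, the formula is satisfiable.

One satisfying assignment is: e=True, y=False, r=True

Verification: With this assignment, all 13 clauses evaluate to true.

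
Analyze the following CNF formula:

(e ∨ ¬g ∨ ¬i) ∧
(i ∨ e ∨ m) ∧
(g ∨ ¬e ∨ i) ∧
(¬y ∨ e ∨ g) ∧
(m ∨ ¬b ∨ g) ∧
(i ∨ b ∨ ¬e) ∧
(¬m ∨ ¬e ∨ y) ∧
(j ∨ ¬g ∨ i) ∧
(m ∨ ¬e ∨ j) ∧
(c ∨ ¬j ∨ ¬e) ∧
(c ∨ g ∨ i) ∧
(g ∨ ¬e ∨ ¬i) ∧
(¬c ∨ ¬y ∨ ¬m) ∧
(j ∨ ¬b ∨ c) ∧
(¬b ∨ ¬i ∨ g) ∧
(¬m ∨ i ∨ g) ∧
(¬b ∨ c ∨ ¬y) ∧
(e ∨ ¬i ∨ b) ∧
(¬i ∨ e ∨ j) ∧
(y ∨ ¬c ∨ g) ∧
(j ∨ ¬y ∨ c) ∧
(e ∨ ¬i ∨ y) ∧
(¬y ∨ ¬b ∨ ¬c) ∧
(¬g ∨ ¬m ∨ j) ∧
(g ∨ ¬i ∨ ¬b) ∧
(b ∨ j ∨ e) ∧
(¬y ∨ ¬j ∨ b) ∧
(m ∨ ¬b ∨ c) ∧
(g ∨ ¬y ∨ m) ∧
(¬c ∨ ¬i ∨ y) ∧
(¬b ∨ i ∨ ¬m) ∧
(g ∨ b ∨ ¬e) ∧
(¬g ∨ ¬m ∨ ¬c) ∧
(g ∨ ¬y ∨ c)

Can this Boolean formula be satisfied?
Yes

Yes, the formula is satisfiable.

One satisfying assignment is: y=False, c=False, j=True, g=True, e=False, b=False, i=False, m=True

Verification: With this assignment, all 34 clauses evaluate to true.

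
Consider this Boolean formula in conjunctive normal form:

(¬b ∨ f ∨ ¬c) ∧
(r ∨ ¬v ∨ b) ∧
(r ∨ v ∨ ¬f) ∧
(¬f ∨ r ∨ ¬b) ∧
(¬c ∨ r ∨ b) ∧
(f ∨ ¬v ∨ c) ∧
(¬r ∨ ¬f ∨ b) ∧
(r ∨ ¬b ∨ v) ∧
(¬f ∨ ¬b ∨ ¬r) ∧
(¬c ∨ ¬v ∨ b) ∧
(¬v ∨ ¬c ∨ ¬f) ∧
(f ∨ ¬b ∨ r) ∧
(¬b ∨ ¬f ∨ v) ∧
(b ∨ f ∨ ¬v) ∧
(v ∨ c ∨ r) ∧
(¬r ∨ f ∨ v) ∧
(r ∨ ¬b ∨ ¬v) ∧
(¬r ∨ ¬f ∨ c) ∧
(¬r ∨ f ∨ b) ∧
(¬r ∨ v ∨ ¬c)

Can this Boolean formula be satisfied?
No

No, the formula is not satisfiable.

No assignment of truth values to the variables can make all 20 clauses true simultaneously.

The formula is UNSAT (unsatisfiable).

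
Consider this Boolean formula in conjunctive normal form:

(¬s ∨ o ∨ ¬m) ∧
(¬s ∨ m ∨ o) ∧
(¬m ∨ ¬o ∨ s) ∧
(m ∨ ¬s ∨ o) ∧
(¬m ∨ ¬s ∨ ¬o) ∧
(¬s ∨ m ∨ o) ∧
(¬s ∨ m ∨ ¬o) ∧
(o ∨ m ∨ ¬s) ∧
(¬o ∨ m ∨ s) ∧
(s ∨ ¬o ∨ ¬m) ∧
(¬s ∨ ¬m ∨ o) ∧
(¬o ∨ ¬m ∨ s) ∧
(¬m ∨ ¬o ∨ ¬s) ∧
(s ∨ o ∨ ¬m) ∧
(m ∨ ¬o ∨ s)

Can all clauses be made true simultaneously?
Yes

Yes, the formula is satisfiable.

One satisfying assignment is: m=False, o=False, s=False

Verification: With this assignment, all 15 clauses evaluate to true.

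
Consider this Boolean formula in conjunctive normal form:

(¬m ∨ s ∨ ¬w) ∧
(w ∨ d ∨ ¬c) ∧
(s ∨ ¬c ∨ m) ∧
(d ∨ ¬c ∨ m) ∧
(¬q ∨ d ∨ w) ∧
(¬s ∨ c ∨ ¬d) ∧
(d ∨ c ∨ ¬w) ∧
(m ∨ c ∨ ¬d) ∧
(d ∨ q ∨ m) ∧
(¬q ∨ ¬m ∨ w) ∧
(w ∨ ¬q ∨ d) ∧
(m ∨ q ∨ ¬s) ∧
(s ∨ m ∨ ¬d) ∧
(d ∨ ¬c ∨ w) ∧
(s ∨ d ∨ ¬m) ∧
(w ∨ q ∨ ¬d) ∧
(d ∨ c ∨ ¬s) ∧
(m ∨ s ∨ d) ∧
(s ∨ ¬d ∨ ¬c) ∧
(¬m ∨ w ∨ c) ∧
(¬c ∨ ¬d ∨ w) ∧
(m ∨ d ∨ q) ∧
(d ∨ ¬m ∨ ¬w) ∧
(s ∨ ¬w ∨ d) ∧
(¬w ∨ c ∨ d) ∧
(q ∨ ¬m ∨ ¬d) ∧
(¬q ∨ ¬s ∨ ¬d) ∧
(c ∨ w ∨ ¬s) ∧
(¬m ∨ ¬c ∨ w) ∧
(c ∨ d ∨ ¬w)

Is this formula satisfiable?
No

No, the formula is not satisfiable.

No assignment of truth values to the variables can make all 30 clauses true simultaneously.

The formula is UNSAT (unsatisfiable).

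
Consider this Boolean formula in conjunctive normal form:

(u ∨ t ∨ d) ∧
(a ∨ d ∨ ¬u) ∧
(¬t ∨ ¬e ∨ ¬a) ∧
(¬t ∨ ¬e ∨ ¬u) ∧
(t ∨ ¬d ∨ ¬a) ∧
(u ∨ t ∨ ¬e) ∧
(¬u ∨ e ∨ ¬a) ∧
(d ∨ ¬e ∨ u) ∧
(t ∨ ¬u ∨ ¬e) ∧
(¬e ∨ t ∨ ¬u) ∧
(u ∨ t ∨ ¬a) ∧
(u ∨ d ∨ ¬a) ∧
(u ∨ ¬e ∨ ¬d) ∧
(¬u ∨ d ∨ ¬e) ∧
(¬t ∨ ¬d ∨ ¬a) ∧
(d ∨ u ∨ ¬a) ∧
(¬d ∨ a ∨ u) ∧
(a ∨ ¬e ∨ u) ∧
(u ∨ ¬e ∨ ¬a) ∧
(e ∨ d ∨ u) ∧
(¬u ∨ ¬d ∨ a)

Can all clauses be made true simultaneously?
No

No, the formula is not satisfiable.

No assignment of truth values to the variables can make all 21 clauses true simultaneously.

The formula is UNSAT (unsatisfiable).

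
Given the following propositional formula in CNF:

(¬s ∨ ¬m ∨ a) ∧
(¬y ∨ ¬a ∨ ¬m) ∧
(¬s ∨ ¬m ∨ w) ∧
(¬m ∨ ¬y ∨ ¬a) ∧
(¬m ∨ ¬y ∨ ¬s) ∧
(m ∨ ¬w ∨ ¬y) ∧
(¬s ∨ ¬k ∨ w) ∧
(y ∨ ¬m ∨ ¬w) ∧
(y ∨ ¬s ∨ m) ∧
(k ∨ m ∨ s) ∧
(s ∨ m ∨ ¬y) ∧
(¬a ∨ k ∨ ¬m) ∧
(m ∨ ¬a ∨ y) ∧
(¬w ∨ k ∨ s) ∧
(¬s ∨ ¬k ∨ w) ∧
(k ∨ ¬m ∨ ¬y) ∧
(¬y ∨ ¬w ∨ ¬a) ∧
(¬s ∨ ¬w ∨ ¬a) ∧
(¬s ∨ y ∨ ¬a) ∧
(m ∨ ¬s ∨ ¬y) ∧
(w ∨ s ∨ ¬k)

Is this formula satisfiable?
Yes

Yes, the formula is satisfiable.

One satisfying assignment is: a=False, s=False, m=True, k=False, w=False, y=False

Verification: With this assignment, all 21 clauses evaluate to true.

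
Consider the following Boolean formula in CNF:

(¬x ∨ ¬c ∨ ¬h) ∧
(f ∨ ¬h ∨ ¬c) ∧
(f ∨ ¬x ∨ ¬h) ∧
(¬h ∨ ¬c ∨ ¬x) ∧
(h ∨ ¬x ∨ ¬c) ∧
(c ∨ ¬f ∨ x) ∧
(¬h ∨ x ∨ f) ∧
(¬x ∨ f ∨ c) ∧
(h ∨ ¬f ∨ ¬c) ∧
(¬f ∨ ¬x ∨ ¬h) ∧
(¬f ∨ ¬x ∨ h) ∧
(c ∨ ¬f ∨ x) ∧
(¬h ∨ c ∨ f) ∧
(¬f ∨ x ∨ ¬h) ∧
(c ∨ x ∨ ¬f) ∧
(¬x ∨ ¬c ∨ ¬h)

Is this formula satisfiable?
Yes

Yes, the formula is satisfiable.

One satisfying assignment is: f=False, h=False, c=False, x=False

Verification: With this assignment, all 16 clauses evaluate to true.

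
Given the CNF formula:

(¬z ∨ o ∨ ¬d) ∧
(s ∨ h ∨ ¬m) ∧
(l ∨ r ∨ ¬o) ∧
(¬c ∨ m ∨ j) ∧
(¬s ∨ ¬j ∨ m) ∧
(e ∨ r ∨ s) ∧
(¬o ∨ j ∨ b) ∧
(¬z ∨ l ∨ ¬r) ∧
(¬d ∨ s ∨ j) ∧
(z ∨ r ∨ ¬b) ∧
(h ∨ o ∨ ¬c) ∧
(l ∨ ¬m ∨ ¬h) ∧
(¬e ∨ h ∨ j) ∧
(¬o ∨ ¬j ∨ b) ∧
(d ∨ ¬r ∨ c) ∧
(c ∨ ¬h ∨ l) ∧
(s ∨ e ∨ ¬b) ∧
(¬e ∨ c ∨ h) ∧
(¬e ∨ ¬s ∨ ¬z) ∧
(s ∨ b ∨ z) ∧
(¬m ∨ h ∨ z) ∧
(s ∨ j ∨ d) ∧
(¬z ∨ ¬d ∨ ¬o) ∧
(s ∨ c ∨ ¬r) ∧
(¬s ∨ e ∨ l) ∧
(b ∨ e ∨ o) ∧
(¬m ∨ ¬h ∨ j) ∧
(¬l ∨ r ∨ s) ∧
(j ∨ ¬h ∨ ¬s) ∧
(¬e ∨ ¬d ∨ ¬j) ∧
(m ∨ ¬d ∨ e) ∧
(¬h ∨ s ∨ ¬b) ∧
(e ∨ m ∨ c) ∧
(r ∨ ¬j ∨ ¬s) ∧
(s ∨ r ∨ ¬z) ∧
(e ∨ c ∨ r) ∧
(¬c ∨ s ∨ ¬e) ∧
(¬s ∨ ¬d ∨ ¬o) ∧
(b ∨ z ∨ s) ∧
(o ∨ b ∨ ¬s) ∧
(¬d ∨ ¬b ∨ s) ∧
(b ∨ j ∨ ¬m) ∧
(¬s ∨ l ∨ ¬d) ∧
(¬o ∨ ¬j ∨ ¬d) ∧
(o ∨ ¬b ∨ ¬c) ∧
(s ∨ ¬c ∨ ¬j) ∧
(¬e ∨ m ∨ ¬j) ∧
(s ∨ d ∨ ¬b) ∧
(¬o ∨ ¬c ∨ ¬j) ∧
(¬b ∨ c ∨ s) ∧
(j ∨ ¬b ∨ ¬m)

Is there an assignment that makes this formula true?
Yes

Yes, the formula is satisfiable.

One satisfying assignment is: l=True, z=False, d=True, j=True, r=True, c=False, e=False, m=True, s=True, o=False, h=True, b=True

Verification: With this assignment, all 51 clauses evaluate to true.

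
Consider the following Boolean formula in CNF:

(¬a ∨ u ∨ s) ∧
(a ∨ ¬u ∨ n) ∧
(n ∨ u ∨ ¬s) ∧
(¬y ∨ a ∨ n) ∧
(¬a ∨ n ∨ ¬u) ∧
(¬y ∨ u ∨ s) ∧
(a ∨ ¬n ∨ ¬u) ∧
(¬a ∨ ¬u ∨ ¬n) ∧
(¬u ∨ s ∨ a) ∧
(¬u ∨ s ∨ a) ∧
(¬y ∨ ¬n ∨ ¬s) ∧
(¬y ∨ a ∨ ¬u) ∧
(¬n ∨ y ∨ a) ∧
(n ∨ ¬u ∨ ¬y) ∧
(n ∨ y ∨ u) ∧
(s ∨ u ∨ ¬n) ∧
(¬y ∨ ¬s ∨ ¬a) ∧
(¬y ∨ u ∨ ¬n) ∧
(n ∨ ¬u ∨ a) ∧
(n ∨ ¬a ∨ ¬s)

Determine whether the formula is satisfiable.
Yes

Yes, the formula is satisfiable.

One satisfying assignment is: n=True, a=True, u=False, y=False, s=True

Verification: With this assignment, all 20 clauses evaluate to true.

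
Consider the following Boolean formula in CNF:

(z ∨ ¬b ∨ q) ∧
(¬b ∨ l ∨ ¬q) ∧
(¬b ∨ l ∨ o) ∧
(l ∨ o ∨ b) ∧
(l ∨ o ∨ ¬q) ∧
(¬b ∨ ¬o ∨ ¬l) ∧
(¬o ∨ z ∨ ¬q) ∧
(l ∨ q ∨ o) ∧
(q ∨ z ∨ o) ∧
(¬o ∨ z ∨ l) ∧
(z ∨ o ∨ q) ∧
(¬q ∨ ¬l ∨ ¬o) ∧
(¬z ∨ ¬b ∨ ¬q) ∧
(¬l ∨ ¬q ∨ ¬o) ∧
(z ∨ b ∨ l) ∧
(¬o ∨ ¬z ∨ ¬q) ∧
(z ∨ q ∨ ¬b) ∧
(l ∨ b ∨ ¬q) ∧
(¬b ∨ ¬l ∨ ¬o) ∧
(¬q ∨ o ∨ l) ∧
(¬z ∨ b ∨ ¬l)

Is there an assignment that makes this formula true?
Yes

Yes, the formula is satisfiable.

One satisfying assignment is: b=False, l=True, z=False, q=True, o=False

Verification: With this assignment, all 21 clauses evaluate to true.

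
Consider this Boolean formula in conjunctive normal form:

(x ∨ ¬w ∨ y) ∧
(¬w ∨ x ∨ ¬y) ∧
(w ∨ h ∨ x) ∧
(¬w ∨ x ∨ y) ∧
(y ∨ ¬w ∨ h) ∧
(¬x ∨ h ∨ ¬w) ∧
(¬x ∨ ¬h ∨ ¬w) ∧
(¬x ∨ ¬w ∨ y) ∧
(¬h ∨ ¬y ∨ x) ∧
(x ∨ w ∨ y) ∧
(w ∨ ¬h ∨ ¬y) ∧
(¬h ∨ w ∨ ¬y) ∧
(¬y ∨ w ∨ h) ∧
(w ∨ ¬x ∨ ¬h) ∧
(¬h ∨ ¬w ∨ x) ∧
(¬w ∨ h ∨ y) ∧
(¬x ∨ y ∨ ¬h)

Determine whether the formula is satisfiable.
Yes

Yes, the formula is satisfiable.

One satisfying assignment is: y=False, h=False, x=True, w=False

Verification: With this assignment, all 17 clauses evaluate to true.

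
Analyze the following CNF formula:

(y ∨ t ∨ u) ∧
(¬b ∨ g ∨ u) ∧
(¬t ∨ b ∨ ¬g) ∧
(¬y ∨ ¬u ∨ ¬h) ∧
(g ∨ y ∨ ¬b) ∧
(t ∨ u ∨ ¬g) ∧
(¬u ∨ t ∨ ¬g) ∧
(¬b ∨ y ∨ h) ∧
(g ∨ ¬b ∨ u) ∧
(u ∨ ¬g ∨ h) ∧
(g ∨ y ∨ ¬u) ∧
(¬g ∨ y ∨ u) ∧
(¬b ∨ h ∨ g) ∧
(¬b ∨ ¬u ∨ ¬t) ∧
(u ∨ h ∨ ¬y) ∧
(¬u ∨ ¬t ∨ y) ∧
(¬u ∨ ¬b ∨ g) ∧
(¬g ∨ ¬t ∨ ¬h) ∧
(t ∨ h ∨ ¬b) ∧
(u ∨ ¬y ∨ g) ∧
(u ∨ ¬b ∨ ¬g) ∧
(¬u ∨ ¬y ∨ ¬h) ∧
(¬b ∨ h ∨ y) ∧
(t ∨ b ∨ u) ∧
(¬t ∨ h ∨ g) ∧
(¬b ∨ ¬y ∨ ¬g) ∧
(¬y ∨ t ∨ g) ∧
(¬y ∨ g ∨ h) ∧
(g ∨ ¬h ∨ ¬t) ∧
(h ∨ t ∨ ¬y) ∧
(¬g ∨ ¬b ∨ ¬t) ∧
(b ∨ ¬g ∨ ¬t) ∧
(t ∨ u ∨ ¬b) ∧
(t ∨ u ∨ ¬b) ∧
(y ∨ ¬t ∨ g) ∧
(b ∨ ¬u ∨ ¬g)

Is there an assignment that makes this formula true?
No

No, the formula is not satisfiable.

No assignment of truth values to the variables can make all 36 clauses true simultaneously.

The formula is UNSAT (unsatisfiable).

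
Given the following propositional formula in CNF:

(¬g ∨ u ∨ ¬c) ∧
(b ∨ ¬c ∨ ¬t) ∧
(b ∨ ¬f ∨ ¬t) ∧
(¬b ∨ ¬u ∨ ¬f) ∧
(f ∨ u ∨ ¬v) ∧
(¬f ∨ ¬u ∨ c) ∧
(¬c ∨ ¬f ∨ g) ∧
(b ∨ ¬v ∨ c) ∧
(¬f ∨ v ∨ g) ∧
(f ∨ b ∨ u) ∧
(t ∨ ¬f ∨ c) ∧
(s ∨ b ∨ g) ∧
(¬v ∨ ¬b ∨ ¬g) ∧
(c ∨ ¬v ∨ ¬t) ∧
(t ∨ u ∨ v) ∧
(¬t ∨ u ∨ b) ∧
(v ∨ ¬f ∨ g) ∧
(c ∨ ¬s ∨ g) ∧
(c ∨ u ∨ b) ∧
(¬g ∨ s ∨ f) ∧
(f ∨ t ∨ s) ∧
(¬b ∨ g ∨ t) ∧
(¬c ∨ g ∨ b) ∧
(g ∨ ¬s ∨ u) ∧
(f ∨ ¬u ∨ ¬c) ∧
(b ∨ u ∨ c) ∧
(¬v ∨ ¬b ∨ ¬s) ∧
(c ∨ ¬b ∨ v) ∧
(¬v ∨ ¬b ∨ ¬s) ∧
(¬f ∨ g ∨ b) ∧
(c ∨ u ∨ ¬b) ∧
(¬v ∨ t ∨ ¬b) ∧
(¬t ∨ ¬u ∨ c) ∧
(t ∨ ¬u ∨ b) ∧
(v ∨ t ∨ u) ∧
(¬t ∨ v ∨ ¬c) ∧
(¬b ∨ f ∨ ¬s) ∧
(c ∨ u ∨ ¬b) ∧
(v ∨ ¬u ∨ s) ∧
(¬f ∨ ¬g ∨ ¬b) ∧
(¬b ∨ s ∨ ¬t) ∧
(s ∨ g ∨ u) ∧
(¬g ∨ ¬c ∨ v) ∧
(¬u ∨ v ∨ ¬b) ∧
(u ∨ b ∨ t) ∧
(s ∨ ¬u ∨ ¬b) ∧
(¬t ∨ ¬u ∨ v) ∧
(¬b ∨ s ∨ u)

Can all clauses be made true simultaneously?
No

No, the formula is not satisfiable.

No assignment of truth values to the variables can make all 48 clauses true simultaneously.

The formula is UNSAT (unsatisfiable).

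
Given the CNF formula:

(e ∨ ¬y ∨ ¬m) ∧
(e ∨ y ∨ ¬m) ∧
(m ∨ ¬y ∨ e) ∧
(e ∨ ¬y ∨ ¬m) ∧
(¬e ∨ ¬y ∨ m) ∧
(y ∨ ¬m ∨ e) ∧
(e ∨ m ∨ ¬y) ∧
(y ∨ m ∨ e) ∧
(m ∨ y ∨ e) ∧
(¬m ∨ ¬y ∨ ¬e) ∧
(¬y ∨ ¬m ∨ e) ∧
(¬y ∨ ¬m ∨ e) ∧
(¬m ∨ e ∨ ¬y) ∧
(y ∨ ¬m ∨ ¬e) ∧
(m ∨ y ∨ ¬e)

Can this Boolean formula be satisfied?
No

No, the formula is not satisfiable.

No assignment of truth values to the variables can make all 15 clauses true simultaneously.

The formula is UNSAT (unsatisfiable).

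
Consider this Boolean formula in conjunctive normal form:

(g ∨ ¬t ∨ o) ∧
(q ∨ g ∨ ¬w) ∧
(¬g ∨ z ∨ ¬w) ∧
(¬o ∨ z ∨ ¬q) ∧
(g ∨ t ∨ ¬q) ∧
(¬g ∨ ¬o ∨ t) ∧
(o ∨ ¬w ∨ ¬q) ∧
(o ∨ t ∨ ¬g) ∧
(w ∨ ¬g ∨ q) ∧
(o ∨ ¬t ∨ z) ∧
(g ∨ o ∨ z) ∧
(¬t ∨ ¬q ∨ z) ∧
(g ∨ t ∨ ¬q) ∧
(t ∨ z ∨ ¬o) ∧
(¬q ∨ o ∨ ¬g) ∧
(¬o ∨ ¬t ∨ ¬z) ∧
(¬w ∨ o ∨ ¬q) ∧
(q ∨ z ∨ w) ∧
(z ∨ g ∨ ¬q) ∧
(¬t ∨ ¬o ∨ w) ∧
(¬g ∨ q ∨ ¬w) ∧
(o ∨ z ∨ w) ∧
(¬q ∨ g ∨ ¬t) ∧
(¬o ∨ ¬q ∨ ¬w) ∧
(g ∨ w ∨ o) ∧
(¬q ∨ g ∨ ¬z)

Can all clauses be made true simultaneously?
Yes

Yes, the formula is satisfiable.

One satisfying assignment is: t=False, w=False, g=False, q=False, z=True, o=True

Verification: With this assignment, all 26 clauses evaluate to true.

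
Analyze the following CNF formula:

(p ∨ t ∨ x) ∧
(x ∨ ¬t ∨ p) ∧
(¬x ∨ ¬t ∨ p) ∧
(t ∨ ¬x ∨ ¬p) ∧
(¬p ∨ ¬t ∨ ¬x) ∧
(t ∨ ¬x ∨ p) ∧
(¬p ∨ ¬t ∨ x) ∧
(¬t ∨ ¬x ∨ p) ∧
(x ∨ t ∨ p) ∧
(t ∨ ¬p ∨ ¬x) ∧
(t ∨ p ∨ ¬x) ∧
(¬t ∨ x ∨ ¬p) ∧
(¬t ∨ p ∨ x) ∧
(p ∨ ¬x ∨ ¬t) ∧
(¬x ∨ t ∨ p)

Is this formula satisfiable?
Yes

Yes, the formula is satisfiable.

One satisfying assignment is: x=False, t=False, p=True

Verification: With this assignment, all 15 clauses evaluate to true.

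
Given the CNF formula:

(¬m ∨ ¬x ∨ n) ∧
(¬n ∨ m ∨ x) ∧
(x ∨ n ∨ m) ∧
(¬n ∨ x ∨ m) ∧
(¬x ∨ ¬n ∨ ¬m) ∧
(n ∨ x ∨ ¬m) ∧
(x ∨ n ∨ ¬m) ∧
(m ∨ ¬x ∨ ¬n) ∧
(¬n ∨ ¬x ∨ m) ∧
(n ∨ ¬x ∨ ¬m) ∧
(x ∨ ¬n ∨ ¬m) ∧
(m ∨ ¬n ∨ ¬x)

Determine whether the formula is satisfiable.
Yes

Yes, the formula is satisfiable.

One satisfying assignment is: x=True, m=False, n=False

Verification: With this assignment, all 12 clauses evaluate to true.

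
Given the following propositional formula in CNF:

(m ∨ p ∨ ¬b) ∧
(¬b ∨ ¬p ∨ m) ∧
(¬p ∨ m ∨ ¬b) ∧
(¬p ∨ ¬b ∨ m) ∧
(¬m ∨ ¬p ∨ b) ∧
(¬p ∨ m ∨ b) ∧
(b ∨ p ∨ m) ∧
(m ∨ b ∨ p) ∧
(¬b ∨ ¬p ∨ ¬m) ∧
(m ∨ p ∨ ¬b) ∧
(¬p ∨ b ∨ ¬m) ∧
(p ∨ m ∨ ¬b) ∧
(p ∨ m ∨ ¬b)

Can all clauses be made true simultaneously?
Yes

Yes, the formula is satisfiable.

One satisfying assignment is: b=False, m=True, p=False

Verification: With this assignment, all 13 clauses evaluate to true.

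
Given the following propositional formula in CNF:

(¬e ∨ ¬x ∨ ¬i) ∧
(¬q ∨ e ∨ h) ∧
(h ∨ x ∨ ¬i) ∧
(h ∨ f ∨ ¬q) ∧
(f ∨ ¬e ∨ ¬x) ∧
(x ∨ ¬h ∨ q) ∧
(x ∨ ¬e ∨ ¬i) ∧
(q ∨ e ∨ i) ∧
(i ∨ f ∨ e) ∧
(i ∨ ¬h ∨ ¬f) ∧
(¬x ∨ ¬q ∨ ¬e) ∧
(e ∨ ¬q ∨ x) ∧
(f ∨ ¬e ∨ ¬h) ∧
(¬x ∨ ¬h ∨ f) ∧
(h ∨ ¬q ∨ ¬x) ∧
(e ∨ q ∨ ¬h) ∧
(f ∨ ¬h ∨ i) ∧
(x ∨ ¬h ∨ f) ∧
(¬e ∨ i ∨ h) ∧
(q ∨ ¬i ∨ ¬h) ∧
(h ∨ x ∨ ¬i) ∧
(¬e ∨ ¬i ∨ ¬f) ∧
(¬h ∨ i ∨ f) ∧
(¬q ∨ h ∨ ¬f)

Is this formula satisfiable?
Yes

Yes, the formula is satisfiable.

One satisfying assignment is: x=True, i=True, e=False, h=False, q=False, f=False

Verification: With this assignment, all 24 clauses evaluate to true.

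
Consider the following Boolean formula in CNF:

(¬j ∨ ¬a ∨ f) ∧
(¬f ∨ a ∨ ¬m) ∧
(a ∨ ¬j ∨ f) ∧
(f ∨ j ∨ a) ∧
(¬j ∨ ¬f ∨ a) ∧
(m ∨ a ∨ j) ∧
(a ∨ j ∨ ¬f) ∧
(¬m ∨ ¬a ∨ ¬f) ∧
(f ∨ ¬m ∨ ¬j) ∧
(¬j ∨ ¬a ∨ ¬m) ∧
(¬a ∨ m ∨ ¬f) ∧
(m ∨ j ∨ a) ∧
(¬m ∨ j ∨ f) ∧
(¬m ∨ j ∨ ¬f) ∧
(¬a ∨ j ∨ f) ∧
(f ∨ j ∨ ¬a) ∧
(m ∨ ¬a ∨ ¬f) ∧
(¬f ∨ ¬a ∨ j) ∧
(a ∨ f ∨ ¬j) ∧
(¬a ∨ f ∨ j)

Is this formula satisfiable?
No

No, the formula is not satisfiable.

No assignment of truth values to the variables can make all 20 clauses true simultaneously.

The formula is UNSAT (unsatisfiable).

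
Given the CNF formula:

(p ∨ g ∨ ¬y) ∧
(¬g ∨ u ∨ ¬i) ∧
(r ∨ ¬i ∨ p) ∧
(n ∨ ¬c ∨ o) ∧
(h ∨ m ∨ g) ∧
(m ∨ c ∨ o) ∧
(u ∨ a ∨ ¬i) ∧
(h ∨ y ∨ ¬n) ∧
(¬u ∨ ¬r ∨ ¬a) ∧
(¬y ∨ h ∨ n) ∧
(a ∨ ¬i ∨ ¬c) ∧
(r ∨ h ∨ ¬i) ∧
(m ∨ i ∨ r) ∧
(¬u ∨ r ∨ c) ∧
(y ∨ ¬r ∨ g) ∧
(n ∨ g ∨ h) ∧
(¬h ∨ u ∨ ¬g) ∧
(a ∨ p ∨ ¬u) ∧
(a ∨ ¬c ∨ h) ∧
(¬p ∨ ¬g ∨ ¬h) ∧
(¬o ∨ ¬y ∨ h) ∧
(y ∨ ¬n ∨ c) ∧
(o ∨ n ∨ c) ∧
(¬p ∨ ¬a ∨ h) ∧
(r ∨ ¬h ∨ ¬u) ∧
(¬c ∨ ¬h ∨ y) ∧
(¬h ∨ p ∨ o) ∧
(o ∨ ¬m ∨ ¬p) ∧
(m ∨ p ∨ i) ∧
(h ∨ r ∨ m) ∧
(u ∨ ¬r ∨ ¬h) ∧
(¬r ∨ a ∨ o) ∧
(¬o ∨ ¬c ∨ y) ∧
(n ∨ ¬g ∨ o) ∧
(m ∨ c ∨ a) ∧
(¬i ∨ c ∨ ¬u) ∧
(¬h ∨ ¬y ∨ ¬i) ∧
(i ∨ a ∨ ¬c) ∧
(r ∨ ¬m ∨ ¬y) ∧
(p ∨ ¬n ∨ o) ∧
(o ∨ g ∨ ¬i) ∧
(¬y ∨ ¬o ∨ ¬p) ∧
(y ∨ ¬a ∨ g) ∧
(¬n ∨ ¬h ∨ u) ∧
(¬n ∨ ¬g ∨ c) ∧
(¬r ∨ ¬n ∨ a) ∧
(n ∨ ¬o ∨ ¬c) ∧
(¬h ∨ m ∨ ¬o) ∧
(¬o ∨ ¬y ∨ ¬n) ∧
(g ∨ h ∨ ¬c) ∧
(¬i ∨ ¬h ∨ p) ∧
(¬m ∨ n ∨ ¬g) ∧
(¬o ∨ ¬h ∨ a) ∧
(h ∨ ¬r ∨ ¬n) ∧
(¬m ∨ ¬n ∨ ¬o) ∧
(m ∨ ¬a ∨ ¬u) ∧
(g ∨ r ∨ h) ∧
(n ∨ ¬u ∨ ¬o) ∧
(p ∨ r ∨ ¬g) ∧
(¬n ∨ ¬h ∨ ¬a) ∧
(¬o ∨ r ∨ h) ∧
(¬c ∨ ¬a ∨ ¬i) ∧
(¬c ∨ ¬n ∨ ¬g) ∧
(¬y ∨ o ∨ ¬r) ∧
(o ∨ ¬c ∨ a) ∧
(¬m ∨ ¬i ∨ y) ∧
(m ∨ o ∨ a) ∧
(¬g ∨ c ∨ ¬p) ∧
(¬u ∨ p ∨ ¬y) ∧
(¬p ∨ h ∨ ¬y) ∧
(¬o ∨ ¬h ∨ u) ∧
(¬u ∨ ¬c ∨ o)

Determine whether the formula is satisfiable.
No

No, the formula is not satisfiable.

No assignment of truth values to the variables can make all 72 clauses true simultaneously.

The formula is UNSAT (unsatisfiable).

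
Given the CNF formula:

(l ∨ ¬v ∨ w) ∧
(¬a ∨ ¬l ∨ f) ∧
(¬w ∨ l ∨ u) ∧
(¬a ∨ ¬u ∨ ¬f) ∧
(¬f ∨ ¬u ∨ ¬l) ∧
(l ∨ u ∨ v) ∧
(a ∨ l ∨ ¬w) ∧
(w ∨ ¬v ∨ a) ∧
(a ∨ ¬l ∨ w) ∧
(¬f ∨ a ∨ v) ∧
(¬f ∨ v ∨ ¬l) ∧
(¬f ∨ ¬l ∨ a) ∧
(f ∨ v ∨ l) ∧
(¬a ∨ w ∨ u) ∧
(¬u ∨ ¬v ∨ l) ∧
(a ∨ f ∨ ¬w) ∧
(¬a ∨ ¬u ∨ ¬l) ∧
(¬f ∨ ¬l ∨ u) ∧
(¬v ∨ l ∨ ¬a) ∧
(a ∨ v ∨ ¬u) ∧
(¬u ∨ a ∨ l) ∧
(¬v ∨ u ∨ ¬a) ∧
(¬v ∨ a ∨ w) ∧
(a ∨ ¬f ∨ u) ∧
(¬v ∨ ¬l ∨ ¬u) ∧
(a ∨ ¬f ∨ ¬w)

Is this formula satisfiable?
No

No, the formula is not satisfiable.

No assignment of truth values to the variables can make all 26 clauses true simultaneously.

The formula is UNSAT (unsatisfiable).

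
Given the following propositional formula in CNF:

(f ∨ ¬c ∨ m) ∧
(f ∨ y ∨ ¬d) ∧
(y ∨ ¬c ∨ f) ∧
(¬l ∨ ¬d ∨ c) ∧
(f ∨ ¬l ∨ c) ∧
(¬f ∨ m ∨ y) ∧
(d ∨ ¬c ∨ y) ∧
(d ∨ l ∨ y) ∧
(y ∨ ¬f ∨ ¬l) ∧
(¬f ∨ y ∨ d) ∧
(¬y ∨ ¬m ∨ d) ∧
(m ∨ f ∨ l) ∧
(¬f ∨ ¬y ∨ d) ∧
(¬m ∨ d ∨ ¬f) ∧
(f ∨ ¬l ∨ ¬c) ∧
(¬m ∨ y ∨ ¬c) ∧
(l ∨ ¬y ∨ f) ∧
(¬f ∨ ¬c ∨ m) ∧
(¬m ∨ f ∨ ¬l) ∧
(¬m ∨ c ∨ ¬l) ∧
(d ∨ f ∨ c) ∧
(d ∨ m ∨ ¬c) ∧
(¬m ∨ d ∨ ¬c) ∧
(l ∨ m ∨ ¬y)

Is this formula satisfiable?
Yes

Yes, the formula is satisfiable.

One satisfying assignment is: c=False, l=False, f=True, y=False, m=True, d=True

Verification: With this assignment, all 24 clauses evaluate to true.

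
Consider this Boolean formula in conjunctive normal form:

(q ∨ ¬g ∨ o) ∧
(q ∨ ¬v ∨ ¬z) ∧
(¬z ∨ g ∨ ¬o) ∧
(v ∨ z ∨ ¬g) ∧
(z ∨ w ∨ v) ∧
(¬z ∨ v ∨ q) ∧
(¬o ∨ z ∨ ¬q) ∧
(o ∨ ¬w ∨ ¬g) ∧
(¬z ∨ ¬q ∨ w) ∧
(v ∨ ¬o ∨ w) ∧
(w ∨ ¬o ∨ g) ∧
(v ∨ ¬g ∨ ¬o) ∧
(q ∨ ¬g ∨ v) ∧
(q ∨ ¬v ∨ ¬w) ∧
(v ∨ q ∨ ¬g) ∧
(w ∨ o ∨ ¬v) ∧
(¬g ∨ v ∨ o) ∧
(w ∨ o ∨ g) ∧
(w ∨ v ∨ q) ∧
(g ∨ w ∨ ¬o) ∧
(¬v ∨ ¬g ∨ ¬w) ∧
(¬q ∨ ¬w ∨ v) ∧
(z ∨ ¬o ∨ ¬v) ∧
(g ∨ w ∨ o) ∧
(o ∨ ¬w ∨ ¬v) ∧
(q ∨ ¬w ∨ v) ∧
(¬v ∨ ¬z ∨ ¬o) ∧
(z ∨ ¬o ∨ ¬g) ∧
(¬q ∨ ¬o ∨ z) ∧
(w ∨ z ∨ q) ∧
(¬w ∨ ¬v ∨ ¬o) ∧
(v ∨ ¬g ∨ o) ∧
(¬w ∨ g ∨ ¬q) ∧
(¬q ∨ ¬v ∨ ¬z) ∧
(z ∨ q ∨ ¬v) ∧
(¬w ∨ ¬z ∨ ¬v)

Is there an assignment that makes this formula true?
No

No, the formula is not satisfiable.

No assignment of truth values to the variables can make all 36 clauses true simultaneously.

The formula is UNSAT (unsatisfiable).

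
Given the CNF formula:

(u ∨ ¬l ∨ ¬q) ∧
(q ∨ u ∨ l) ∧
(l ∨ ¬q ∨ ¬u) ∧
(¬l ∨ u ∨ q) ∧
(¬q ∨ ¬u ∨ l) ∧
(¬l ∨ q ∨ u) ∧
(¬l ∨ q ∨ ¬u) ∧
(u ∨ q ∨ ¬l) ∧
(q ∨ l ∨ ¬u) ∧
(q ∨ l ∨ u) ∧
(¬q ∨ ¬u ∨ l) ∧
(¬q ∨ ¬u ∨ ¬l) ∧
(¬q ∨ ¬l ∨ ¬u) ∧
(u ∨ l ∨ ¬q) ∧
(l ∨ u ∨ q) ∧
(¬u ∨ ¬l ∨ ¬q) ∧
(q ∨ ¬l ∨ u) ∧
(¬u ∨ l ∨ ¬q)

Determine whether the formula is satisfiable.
No

No, the formula is not satisfiable.

No assignment of truth values to the variables can make all 18 clauses true simultaneously.

The formula is UNSAT (unsatisfiable).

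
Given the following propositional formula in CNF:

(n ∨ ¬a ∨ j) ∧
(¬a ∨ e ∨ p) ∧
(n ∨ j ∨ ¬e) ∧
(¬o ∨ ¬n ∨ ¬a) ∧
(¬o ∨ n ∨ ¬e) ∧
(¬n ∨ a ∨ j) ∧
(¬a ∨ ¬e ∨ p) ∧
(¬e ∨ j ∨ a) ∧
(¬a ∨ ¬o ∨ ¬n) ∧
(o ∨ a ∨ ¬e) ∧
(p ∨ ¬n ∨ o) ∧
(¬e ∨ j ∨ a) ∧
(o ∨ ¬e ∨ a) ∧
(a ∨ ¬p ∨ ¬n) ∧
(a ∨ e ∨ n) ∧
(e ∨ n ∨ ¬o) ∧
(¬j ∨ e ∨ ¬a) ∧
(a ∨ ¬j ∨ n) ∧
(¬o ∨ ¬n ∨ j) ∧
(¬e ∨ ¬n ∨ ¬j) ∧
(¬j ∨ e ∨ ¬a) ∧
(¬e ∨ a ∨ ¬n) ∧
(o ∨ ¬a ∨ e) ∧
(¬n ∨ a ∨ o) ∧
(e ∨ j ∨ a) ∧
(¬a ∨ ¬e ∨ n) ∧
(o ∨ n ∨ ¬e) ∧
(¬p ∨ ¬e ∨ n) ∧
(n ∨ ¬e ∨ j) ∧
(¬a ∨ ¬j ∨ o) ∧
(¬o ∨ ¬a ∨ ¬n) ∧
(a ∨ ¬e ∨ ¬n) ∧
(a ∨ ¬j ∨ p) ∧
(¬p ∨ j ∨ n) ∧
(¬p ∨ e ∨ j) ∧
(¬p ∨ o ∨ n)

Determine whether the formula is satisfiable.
Yes

Yes, the formula is satisfiable.

One satisfying assignment is: e=True, a=True, p=True, o=False, n=True, j=False

Verification: With this assignment, all 36 clauses evaluate to true.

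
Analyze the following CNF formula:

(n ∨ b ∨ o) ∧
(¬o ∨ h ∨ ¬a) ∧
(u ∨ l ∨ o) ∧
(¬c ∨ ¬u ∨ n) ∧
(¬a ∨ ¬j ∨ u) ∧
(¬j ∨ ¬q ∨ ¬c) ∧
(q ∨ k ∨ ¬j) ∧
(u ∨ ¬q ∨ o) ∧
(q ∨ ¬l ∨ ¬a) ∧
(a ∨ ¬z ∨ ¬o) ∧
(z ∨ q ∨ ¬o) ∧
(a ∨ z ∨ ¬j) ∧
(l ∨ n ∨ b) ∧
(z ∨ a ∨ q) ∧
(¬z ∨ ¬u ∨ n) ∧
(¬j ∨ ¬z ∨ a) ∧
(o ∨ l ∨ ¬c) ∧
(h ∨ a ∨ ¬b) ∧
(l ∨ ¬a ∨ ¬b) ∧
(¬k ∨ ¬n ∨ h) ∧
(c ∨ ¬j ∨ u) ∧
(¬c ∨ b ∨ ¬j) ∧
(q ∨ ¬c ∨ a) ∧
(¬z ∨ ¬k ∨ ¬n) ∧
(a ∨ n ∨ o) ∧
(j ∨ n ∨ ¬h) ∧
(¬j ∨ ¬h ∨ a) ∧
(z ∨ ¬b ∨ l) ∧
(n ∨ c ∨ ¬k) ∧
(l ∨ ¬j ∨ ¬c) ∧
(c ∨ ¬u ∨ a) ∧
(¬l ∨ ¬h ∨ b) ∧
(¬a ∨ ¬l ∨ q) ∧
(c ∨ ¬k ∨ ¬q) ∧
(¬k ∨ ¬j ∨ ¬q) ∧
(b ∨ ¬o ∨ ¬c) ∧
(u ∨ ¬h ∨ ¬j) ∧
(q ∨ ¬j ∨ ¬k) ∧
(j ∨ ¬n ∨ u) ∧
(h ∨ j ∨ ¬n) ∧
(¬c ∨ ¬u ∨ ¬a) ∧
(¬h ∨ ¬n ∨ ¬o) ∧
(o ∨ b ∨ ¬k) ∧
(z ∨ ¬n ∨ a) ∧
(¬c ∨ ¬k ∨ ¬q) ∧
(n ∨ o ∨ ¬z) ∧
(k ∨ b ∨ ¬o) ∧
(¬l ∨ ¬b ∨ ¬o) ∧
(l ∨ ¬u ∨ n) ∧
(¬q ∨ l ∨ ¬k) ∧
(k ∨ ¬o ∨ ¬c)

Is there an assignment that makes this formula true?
Yes

Yes, the formula is satisfiable.

One satisfying assignment is: k=False, o=False, n=True, a=True, l=False, q=False, z=False, h=True, c=False, u=True, j=False, b=False

Verification: With this assignment, all 51 clauses evaluate to true.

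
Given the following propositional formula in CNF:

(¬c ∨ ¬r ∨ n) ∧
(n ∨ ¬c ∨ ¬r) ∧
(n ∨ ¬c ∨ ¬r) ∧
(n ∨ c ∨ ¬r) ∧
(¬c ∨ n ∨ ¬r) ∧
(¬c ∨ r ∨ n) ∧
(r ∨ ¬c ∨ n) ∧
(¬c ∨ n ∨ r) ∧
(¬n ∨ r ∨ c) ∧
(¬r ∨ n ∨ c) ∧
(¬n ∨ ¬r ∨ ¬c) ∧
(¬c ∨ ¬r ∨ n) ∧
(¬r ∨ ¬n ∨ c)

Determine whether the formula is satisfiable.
Yes

Yes, the formula is satisfiable.

One satisfying assignment is: c=False, n=False, r=False

Verification: With this assignment, all 13 clauses evaluate to true.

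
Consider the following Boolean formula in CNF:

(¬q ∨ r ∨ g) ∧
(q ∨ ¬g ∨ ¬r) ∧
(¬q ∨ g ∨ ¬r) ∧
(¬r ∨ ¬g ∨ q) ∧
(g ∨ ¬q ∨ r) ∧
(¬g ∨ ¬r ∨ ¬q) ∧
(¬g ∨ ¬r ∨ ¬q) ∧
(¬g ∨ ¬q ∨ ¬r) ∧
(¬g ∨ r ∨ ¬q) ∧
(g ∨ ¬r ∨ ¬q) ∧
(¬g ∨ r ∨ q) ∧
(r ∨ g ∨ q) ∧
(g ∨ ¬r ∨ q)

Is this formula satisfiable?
No

No, the formula is not satisfiable.

No assignment of truth values to the variables can make all 13 clauses true simultaneously.

The formula is UNSAT (unsatisfiable).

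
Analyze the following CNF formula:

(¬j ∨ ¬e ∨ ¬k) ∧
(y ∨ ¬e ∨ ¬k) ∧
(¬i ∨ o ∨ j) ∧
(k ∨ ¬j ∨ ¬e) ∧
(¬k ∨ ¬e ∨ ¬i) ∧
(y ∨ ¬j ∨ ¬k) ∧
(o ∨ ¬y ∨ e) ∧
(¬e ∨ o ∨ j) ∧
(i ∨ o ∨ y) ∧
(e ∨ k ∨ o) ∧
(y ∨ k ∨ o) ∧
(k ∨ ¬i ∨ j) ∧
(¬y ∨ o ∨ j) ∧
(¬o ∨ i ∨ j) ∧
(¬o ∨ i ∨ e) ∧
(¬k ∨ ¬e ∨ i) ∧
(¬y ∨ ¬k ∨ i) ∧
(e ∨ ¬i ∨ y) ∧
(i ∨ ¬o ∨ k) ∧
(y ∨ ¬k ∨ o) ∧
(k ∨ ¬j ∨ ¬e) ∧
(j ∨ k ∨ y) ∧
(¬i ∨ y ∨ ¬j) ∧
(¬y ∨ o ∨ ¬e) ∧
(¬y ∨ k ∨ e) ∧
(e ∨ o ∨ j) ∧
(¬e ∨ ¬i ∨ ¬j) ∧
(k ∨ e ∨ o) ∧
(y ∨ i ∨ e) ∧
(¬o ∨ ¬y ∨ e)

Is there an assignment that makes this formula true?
No

No, the formula is not satisfiable.

No assignment of truth values to the variables can make all 30 clauses true simultaneously.

The formula is UNSAT (unsatisfiable).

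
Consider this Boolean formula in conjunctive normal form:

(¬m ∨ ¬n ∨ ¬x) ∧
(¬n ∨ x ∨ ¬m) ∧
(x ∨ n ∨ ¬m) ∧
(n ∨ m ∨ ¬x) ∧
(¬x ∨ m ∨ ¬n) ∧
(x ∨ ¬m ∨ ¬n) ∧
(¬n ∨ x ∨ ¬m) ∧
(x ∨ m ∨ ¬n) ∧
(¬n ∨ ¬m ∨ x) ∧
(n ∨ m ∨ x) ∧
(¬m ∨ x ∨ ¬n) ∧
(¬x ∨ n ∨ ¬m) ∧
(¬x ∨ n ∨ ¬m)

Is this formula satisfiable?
No

No, the formula is not satisfiable.

No assignment of truth values to the variables can make all 13 clauses true simultaneously.

The formula is UNSAT (unsatisfiable).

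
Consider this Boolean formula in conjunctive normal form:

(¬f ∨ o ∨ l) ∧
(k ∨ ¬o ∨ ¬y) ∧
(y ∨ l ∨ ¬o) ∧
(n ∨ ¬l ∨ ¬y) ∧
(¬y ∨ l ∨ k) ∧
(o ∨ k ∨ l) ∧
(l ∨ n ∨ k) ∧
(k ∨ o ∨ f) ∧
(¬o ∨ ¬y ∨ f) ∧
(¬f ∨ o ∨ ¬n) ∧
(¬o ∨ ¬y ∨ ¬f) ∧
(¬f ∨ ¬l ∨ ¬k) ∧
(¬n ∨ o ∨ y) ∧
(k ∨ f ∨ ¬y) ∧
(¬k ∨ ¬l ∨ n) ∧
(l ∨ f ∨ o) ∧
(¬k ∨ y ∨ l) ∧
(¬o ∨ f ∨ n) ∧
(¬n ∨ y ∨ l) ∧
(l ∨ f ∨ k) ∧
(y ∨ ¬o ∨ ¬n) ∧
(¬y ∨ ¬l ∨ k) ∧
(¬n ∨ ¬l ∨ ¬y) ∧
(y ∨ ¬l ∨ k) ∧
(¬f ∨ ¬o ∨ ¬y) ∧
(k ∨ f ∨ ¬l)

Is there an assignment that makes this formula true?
No

No, the formula is not satisfiable.

No assignment of truth values to the variables can make all 26 clauses true simultaneously.

The formula is UNSAT (unsatisfiable).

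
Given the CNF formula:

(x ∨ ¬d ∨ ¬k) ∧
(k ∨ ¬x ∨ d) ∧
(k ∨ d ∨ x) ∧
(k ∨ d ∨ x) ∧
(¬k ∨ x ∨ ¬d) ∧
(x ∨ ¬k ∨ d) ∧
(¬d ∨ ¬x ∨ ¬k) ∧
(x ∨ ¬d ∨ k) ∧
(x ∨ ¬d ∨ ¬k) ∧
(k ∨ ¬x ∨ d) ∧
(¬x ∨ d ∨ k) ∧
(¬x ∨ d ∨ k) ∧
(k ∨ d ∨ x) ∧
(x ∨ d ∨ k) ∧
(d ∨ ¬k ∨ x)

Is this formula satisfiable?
Yes

Yes, the formula is satisfiable.

One satisfying assignment is: k=False, x=True, d=True

Verification: With this assignment, all 15 clauses evaluate to true.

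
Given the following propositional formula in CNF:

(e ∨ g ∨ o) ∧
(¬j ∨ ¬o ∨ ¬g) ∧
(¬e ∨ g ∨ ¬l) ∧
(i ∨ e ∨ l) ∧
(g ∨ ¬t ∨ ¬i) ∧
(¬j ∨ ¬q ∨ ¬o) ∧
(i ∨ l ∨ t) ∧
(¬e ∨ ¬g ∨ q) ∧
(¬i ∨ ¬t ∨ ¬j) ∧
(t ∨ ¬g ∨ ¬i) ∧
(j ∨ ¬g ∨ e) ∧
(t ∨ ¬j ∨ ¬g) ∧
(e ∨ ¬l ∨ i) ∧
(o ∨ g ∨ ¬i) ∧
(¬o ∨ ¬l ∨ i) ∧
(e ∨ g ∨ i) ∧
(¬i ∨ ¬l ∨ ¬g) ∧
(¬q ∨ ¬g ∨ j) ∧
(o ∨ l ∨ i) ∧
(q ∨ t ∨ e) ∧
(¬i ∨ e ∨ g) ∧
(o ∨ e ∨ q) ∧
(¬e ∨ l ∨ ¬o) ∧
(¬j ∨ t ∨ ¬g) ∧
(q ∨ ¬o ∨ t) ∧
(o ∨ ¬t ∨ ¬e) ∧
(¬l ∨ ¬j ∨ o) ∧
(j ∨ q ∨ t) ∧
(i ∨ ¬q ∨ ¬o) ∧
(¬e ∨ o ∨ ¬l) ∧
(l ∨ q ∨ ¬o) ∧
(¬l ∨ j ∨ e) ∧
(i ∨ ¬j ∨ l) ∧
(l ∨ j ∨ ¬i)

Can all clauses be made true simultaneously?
No

No, the formula is not satisfiable.

No assignment of truth values to the variables can make all 34 clauses true simultaneously.

The formula is UNSAT (unsatisfiable).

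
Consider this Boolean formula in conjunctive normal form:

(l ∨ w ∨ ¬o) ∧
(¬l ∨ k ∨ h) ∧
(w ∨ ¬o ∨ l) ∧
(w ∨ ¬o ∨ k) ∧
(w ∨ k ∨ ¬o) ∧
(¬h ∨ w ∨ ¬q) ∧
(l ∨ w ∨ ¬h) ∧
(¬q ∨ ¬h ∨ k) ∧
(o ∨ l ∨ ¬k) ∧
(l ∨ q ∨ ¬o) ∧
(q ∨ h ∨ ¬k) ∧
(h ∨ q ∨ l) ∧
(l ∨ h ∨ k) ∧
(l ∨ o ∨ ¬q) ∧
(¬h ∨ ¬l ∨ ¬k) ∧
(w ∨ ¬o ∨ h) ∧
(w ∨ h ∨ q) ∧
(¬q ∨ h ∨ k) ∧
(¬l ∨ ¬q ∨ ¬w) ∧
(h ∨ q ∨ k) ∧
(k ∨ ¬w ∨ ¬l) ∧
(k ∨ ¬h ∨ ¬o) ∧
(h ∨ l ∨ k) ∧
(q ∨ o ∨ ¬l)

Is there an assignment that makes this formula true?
Yes

Yes, the formula is satisfiable.

One satisfying assignment is: l=False, w=True, o=False, h=True, q=False, k=False

Verification: With this assignment, all 24 clauses evaluate to true.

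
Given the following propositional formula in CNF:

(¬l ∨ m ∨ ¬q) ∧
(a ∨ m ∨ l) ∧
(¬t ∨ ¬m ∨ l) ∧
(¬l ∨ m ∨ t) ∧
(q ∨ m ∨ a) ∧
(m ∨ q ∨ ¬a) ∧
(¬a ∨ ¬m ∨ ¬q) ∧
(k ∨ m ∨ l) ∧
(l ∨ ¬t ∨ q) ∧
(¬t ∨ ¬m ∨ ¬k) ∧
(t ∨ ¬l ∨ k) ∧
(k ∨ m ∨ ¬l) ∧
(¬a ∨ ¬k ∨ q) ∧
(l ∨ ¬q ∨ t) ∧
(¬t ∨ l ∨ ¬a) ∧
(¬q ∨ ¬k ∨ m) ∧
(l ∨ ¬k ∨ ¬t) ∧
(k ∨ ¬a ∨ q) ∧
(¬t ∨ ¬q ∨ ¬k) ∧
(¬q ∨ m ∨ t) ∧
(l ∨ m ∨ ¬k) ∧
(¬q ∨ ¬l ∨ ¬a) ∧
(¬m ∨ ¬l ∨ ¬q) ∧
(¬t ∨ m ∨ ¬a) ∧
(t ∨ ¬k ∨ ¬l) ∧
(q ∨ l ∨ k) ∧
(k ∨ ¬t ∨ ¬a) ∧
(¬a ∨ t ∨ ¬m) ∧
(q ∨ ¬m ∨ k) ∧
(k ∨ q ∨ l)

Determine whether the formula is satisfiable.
Yes

Yes, the formula is satisfiable.

One satisfying assignment is: t=False, m=True, q=False, k=True, l=False, a=False

Verification: With this assignment, all 30 clauses evaluate to true.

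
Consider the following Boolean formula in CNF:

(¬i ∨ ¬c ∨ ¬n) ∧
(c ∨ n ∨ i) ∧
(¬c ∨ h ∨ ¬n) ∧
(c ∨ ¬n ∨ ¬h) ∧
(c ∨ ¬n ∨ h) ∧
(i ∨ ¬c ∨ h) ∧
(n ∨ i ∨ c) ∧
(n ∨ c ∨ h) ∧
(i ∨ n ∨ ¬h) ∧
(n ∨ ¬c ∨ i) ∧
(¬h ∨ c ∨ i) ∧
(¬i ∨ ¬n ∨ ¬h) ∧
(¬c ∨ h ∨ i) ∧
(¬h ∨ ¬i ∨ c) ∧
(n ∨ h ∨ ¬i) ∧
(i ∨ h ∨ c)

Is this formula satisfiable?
Yes

Yes, the formula is satisfiable.

One satisfying assignment is: h=True, n=True, i=False, c=True

Verification: With this assignment, all 16 clauses evaluate to true.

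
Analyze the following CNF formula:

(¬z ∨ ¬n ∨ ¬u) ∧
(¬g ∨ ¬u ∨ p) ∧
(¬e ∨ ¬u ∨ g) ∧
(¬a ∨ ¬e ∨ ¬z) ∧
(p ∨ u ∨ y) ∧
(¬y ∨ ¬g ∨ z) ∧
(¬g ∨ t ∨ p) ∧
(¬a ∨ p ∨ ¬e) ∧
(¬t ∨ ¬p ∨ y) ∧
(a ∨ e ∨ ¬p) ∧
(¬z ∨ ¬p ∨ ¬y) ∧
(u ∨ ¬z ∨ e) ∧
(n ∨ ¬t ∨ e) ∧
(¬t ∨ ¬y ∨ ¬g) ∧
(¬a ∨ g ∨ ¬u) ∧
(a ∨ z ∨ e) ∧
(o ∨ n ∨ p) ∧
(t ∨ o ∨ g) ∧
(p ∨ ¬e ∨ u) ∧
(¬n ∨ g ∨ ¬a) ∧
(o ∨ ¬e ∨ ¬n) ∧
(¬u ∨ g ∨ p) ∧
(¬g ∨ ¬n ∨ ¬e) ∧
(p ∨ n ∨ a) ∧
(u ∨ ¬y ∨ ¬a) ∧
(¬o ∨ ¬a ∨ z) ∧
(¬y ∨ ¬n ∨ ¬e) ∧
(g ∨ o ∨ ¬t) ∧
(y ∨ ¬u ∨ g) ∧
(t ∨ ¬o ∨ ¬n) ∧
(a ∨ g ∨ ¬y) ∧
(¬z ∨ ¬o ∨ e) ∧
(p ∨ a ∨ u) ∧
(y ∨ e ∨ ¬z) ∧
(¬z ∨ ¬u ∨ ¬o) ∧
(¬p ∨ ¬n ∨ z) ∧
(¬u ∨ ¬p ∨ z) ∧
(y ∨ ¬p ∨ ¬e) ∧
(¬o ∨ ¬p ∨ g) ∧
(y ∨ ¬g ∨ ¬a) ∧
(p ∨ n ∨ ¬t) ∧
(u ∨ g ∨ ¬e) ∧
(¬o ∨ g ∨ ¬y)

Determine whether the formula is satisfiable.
No

No, the formula is not satisfiable.

No assignment of truth values to the variables can make all 43 clauses true simultaneously.

The formula is UNSAT (unsatisfiable).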